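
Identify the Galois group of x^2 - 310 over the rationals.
Gal(K/Q) = Z/2Z (cyclic of order 2)

x^2 - 310 is irreducible over Q since 310 is not a rational square. The splitting field Q(sqrt(310)) has degree 2 over Q, and its unique nontrivial automorphism is sqrt(310) ↦ -sqrt(310). Hence Gal(Q(sqrt(310))/Q) = Z/2Z.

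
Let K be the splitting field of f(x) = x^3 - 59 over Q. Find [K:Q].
[K:Q] = 6

x^3 - 59 has one real root r = 59^(1/3) and two complex roots r*zeta_3, r*zeta_3^2 where zeta_3 = e^(2*pi*i/3). The splitting field is Q(r, zeta_3). [Q(r):Q] = 3 and [Q(zeta_3):Q] = 2 with gcd = 1, so [Q(r, zeta_3):Q] = 3 * 2 = 6.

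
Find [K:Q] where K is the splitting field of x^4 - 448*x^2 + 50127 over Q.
[K:Q] = 4

f factors as (x^2 - 217)(x^2 - 231); the splitting field is K = Q(sqrt(217), sqrt(231)). Since 217, 231, and 50127 are all non-squares in Q, the three subfields Q(sqrt(217)), Q(sqrt(231)), Q(sqrt(50127)) are distinct degree-2 extensions, so [K:Q] = 4 (Klein four Galois group).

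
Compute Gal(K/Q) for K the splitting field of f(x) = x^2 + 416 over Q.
Gal(K/Q) = Z/2Z (cyclic of order 2)

x^2 + 416 is irreducible over Q since -416 is not a rational square. The splitting field Q(sqrt(-416)) has degree 2 over Q, and its unique nontrivial automorphism is sqrt(-416) ↦ -sqrt(-416). Hence Gal(Q(sqrt(-416))/Q) = Z/2Z.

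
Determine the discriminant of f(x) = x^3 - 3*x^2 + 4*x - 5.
Δ = -247

For x^3 + a x^2 + b x + c the discriminant is Δ = 18 a b c - 4 a^3 c + a^2 b^2 - 4 b^3 - 27 c^2.
Plug a = -3, b = 4, c = -5:
  18*(-3)*(4)*(-5) - 4*(-3)^3*(-5) + (-3)^2*(4)^2 - 4*(4)^3 - 27*(-5)^2
  = 1080 + (-540) + 144 + (-256) + (-675)
  = -247.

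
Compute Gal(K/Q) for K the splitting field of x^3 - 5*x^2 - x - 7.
Gal(K/Q) = S_3 (symmetric group of order 6)

Compute the discriminant of x^3 + (-5)*x^2 + (-1)*x + (-7): Δ = -5424. Since Δ is not a rational square, the Galois group is not contained in A_3; it must be the full S_3 (irreducibility of the cubic rules out anything smaller).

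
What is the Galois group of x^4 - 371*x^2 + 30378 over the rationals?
Gal(K/Q) = V_4 (Klein four-group, Z/2Z × Z/2Z)

f factors as (x^2 - 122)(x^2 - 249), so the splitting field is K = Q(sqrt(122), sqrt(249)). The elements 122, 249, 30378 are all non-squares in Q, so sqrt(122) and sqrt(249) generate independent quadratic extensions. Thus [K:Q] = 4 and Gal(K/Q) is generated by the two order-2 automorphisms sqrt(122) ↦ -sqrt(122) and sqrt(249) ↦ -sqrt(249), giving V_4.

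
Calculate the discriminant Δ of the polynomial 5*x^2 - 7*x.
Δ = 49

For a quadratic a x^2 + b x + c the discriminant is Δ = b^2 - 4ac = (-7)^2 - 4*(5)*(0) = 49 - (0) = 49.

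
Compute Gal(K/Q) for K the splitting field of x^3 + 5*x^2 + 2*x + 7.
Gal(K/Q) = S_3 (symmetric group of order 6)

Compute the discriminant of x^3 + (5)*x^2 + (2)*x + (7): Δ = -3495. Since Δ is not a rational square, the Galois group is not contained in A_3; it must be the full S_3 (irreducibility of the cubic rules out anything smaller).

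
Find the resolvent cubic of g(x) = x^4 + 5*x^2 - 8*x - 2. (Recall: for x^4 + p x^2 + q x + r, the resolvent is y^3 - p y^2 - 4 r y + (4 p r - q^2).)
h(y) = y^3 - 5*y^2 + 8*y - 104

Identify coefficients: p = 5, q = -8, r = -2.
Plug into h(y) = y^3 - p y^2 - 4 r y + (4 p r - q^2):
  h(y) = y^3 - (5) y^2 - 4*(-2) y + (4*(5)*(-2) - (-8)^2)
       = y^3 + (-5) y^2 + (8) y + (-104).
Simplifying: h(y) = y^3 - 5*y^2 + 8*y - 104.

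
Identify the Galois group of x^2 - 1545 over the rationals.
Gal(K/Q) = Z/2Z (cyclic of order 2)

x^2 - 1545 is irreducible over Q since 1545 is not a rational square. The splitting field Q(sqrt(1545)) has degree 2 over Q, and its unique nontrivial automorphism is sqrt(1545) ↦ -sqrt(1545). Hence Gal(Q(sqrt(1545))/Q) = Z/2Z.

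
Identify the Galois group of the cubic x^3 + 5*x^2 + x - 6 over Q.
Gal(K/Q) = S_3 (symmetric group of order 6)

Compute the discriminant of x^3 + (5)*x^2 + (1)*x + (-6): Δ = 1509. Since Δ is not a rational square, the Galois group is not contained in A_3; it must be the full S_3 (irreducibility of the cubic rules out anything smaller).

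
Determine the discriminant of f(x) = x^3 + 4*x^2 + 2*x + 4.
Δ = -848

For x^3 + a x^2 + b x + c the discriminant is Δ = 18 a b c - 4 a^3 c + a^2 b^2 - 4 b^3 - 27 c^2.
Plug a = 4, b = 2, c = 4:
  18*(4)*(2)*(4) - 4*(4)^3*(4) + (4)^2*(2)^2 - 4*(2)^3 - 27*(4)^2
  = 576 + (-1024) + 64 + (-32) + (-432)
  = -848.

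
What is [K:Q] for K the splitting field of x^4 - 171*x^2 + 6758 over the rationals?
[K:Q] = 4

f factors as (x^2 - 109)(x^2 - 62); the splitting field is K = Q(sqrt(109), sqrt(62)). Since 109, 62, and 6758 are all non-squares in Q, the three subfields Q(sqrt(109)), Q(sqrt(62)), Q(sqrt(6758)) are distinct degree-2 extensions, so [K:Q] = 4 (Klein four Galois group).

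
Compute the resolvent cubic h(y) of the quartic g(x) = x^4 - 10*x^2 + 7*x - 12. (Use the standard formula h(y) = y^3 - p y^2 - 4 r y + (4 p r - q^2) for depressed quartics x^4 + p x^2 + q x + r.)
h(y) = y^3 + 10*y^2 + 48*y + 431

Identify coefficients: p = -10, q = 7, r = -12.
Plug into h(y) = y^3 - p y^2 - 4 r y + (4 p r - q^2):
  h(y) = y^3 - (-10) y^2 - 4*(-12) y + (4*(-10)*(-12) - (7)^2)
       = y^3 + (10) y^2 + (48) y + (431).
Simplifying: h(y) = y^3 + 10*y^2 + 48*y + 431.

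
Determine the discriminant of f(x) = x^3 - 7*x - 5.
Δ = 697

For a depressed cubic x^3 + p x + q the discriminant is Δ = -4 p^3 - 27 q^2 = -4*(-7)^3 - 27*(-5)^2 = 1372 - 675 = 697.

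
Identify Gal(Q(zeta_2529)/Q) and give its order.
|Gal(Q(zeta_2529)/Q)| = phi(2529) = 1680; group ≅ (Z/2529Z)^* ≅ Z/6Z × Z/280Z

The n-th cyclotomic polynomial Φ_2529(x) is the minimal polynomial of zeta_2529 over Q and has degree phi(2529) = 1680. So Q(zeta_2529) is a degree-1680 Galois extension with Galois group (Z/2529Z)^*. By CRT, (Z/2529Z)^* ≅ (Z/9Z)^* × (Z/281Z)^*. Each prime-power unit group is (Z/9Z)^* ≅ Z/6Z; (Z/281Z)^* ≅ Z/280Z. Hence Gal(Q(zeta_2529)/Q) ≅ Z/6Z × Z/280Z.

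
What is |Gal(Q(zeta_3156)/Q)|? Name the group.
|Gal(Q(zeta_3156)/Q)| = phi(3156) = 1048; group ≅ (Z/3156Z)^* ≅ Z/2Z × Z/2Z × Z/262Z

The n-th cyclotomic polynomial Φ_3156(x) is the minimal polynomial of zeta_3156 over Q and has degree phi(3156) = 1048. So Q(zeta_3156) is a degree-1048 Galois extension with Galois group (Z/3156Z)^*. By CRT, (Z/3156Z)^* ≅ (Z/4Z)^* × (Z/3Z)^* × (Z/263Z)^*. Each prime-power unit group is (Z/4Z)^* ≅ Z/2Z; (Z/3Z)^* ≅ Z/2Z; (Z/263Z)^* ≅ Z/262Z. Hence Gal(Q(zeta_3156)/Q) ≅ Z/2Z × Z/2Z × Z/262Z.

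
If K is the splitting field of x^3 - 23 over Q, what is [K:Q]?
[K:Q] = 6

x^3 - 23 has one real root r = 23^(1/3) and two complex roots r*zeta_3, r*zeta_3^2 where zeta_3 = e^(2*pi*i/3). The splitting field is Q(r, zeta_3). [Q(r):Q] = 3 and [Q(zeta_3):Q] = 2 with gcd = 1, so [Q(r, zeta_3):Q] = 3 * 2 = 6.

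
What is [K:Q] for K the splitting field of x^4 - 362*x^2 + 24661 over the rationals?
[K:Q] = 4

f factors as (x^2 - 91)(x^2 - 271); the splitting field is K = Q(sqrt(91), sqrt(271)). Since 91, 271, and 24661 are all non-squares in Q, the three subfields Q(sqrt(91)), Q(sqrt(271)), Q(sqrt(24661)) are distinct degree-2 extensions, so [K:Q] = 4 (Klein four Galois group).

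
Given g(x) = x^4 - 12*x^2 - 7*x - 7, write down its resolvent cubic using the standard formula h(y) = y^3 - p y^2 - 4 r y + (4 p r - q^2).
h(y) = y^3 + 12*y^2 + 28*y + 287

Identify coefficients: p = -12, q = -7, r = -7.
Plug into h(y) = y^3 - p y^2 - 4 r y + (4 p r - q^2):
  h(y) = y^3 - (-12) y^2 - 4*(-7) y + (4*(-12)*(-7) - (-7)^2)
       = y^3 + (12) y^2 + (28) y + (287).
Simplifying: h(y) = y^3 + 12*y^2 + 28*y + 287.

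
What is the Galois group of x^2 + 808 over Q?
Gal(K/Q) = Z/2Z (cyclic of order 2)

x^2 + 808 is irreducible over Q since -808 is not a rational square. The splitting field Q(sqrt(-808)) has degree 2 over Q, and its unique nontrivial automorphism is sqrt(-808) ↦ -sqrt(-808). Hence Gal(Q(sqrt(-808))/Q) = Z/2Z.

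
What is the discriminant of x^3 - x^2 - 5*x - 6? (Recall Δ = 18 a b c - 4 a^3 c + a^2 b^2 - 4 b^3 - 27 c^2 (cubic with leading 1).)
Δ = -1011

For x^3 + a x^2 + b x + c the discriminant is Δ = 18 a b c - 4 a^3 c + a^2 b^2 - 4 b^3 - 27 c^2.
Plug a = -1, b = -5, c = -6:
  18*(-1)*(-5)*(-6) - 4*(-1)^3*(-6) + (-1)^2*(-5)^2 - 4*(-5)^3 - 27*(-6)^2
  = -540 + (-24) + 25 + (500) + (-972)
  = -1011.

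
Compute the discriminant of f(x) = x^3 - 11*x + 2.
Δ = 5216

For a depressed cubic x^3 + p x + q the discriminant is Δ = -4 p^3 - 27 q^2 = -4*(-11)^3 - 27*(2)^2 = 5324 - 108 = 5216.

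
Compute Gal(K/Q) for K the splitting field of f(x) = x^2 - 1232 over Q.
Gal(K/Q) = Z/2Z (cyclic of order 2)

x^2 - 1232 is irreducible over Q since 1232 is not a rational square. The splitting field Q(sqrt(1232)) has degree 2 over Q, and its unique nontrivial automorphism is sqrt(1232) ↦ -sqrt(1232). Hence Gal(Q(sqrt(1232))/Q) = Z/2Z.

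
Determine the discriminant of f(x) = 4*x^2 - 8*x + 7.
Δ = -48

For a quadratic a x^2 + b x + c the discriminant is Δ = b^2 - 4ac = (-8)^2 - 4*(4)*(7) = 64 - (112) = -48.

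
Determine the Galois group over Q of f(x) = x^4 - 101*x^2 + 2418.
Gal(K/Q) = V_4 (Klein four-group, Z/2Z × Z/2Z)

f factors as (x^2 - 39)(x^2 - 62), so the splitting field is K = Q(sqrt(39), sqrt(62)). The elements 39, 62, 2418 are all non-squares in Q, so sqrt(39) and sqrt(62) generate independent quadratic extensions. Thus [K:Q] = 4 and Gal(K/Q) is generated by the two order-2 automorphisms sqrt(39) ↦ -sqrt(39) and sqrt(62) ↦ -sqrt(62), giving V_4.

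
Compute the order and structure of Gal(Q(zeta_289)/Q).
|Gal(Q(zeta_289)/Q)| = phi(289) = 272; group ≅ (Z/289Z)^* ≅ Z/272Z

The n-th cyclotomic polynomial Φ_289(x) is the minimal polynomial of zeta_289 over Q and has degree phi(289) = 272. So Q(zeta_289) is a degree-272 Galois extension with Galois group (Z/289Z)^*. (Z/289Z)^* is cyclic since 289 is an odd prime power (or 4). Hence Gal(Q(zeta_289)/Q) ≅ Z/272Z.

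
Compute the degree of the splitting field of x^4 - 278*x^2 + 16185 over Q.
[K:Q] = 4

f factors as (x^2 - 195)(x^2 - 83); the splitting field is K = Q(sqrt(195), sqrt(83)). Since 195, 83, and 16185 are all non-squares in Q, the three subfields Q(sqrt(195)), Q(sqrt(83)), Q(sqrt(16185)) are distinct degree-2 extensions, so [K:Q] = 4 (Klein four Galois group).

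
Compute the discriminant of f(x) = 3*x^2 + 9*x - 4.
Δ = 129

For a quadratic a x^2 + b x + c the discriminant is Δ = b^2 - 4ac = (9)^2 - 4*(3)*(-4) = 81 - (-48) = 129.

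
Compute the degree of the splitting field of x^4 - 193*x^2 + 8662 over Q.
[K:Q] = 4

f factors as (x^2 - 122)(x^2 - 71); the splitting field is K = Q(sqrt(122), sqrt(71)). Since 122, 71, and 8662 are all non-squares in Q, the three subfields Q(sqrt(122)), Q(sqrt(71)), Q(sqrt(8662)) are distinct degree-2 extensions, so [K:Q] = 4 (Klein four Galois group).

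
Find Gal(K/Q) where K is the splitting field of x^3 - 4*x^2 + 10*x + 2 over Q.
Gal(K/Q) = S_3 (symmetric group of order 6)

Compute the discriminant of x^3 + (-4)*x^2 + (10)*x + (2): Δ = -3436. Since Δ is not a rational square, the Galois group is not contained in A_3; it must be the full S_3 (irreducibility of the cubic rules out anything smaller).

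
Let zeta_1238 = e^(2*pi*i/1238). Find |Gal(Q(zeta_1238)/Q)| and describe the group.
|Gal(Q(zeta_1238)/Q)| = phi(1238) = 618; group ≅ (Z/1238Z)^* ≅ Z/618Z

The n-th cyclotomic polynomial Φ_1238(x) is the minimal polynomial of zeta_1238 over Q and has degree phi(1238) = 618. So Q(zeta_1238) is a degree-618 Galois extension with Galois group (Z/1238Z)^*. By CRT, (Z/1238Z)^* ≅ (Z/2Z)^* × (Z/619Z)^*. Each prime-power unit group is (Z/2Z)^* ≅ trivial group (order 1); (Z/619Z)^* ≅ Z/618Z. Hence Gal(Q(zeta_1238)/Q) ≅ Z/618Z.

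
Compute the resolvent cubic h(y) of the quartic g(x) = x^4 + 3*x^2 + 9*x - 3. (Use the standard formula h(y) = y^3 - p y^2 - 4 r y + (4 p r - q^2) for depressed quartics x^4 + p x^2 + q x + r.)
h(y) = y^3 - 3*y^2 + 12*y - 117

Identify coefficients: p = 3, q = 9, r = -3.
Plug into h(y) = y^3 - p y^2 - 4 r y + (4 p r - q^2):
  h(y) = y^3 - (3) y^2 - 4*(-3) y + (4*(3)*(-3) - (9)^2)
       = y^3 + (-3) y^2 + (12) y + (-117).
Simplifying: h(y) = y^3 - 3*y^2 + 12*y - 117.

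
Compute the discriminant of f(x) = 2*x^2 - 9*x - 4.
Δ = 113

For a quadratic a x^2 + b x + c the discriminant is Δ = b^2 - 4ac = (-9)^2 - 4*(2)*(-4) = 81 - (-32) = 113.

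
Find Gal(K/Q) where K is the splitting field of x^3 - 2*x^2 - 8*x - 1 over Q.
Gal(K/Q) = S_3 (symmetric group of order 6)

Compute the discriminant of x^3 + (-2)*x^2 + (-8)*x + (-1): Δ = 1957. Since Δ is not a rational square, the Galois group is not contained in A_3; it must be the full S_3 (irreducibility of the cubic rules out anything smaller).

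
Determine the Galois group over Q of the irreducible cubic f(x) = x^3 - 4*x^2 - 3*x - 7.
Gal(K/Q) = S_3 (symmetric group of order 6)

Compute the discriminant of x^3 + (-4)*x^2 + (-3)*x + (-7): Δ = -4375. Since Δ is not a rational square, the Galois group is not contained in A_3; it must be the full S_3 (irreducibility of the cubic rules out anything smaller).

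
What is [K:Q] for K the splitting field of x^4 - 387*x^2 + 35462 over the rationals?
[K:Q] = 4

f factors as (x^2 - 238)(x^2 - 149); the splitting field is K = Q(sqrt(238), sqrt(149)). Since 238, 149, and 35462 are all non-squares in Q, the three subfields Q(sqrt(238)), Q(sqrt(149)), Q(sqrt(35462)) are distinct degree-2 extensions, so [K:Q] = 4 (Klein four Galois group).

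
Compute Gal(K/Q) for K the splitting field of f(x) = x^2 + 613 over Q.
Gal(K/Q) = Z/2Z (cyclic of order 2)

x^2 + 613 is irreducible over Q since -613 is not a rational square. The splitting field Q(sqrt(-613)) has degree 2 over Q, and its unique nontrivial automorphism is sqrt(-613) ↦ -sqrt(-613). Hence Gal(Q(sqrt(-613))/Q) = Z/2Z.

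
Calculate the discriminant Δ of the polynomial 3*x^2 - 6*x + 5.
Δ = -24

For a quadratic a x^2 + b x + c the discriminant is Δ = b^2 - 4ac = (-6)^2 - 4*(3)*(5) = 36 - (60) = -24.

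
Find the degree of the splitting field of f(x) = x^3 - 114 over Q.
[K:Q] = 6

x^3 - 114 has one real root r = 114^(1/3) and two complex roots r*zeta_3, r*zeta_3^2 where zeta_3 = e^(2*pi*i/3). The splitting field is Q(r, zeta_3). [Q(r):Q] = 3 and [Q(zeta_3):Q] = 2 with gcd = 1, so [Q(r, zeta_3):Q] = 3 * 2 = 6.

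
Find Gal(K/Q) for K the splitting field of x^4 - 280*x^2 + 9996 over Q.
Gal(K/Q) = V_4 (Klein four-group, Z/2Z × Z/2Z)

f factors as (x^2 - 42)(x^2 - 238), so the splitting field is K = Q(sqrt(42), sqrt(238)). The elements 42, 238, 9996 are all non-squares in Q, so sqrt(42) and sqrt(238) generate independent quadratic extensions. Thus [K:Q] = 4 and Gal(K/Q) is generated by the two order-2 automorphisms sqrt(42) ↦ -sqrt(42) and sqrt(238) ↦ -sqrt(238), giving V_4.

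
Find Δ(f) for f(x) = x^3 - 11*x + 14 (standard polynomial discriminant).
Δ = 32

For a depressed cubic x^3 + p x + q the discriminant is Δ = -4 p^3 - 27 q^2 = -4*(-11)^3 - 27*(14)^2 = 5324 - 5292 = 32.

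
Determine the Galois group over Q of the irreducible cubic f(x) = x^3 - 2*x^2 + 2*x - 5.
Gal(K/Q) = S_3 (symmetric group of order 6)

Compute the discriminant of x^3 + (-2)*x^2 + (2)*x + (-5): Δ = -491. Since Δ is not a rational square, the Galois group is not contained in A_3; it must be the full S_3 (irreducibility of the cubic rules out anything smaller).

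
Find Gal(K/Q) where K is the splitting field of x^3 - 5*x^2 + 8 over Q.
Gal(K/Q) = S_3 (symmetric group of order 6)

Compute the discriminant of x^3 + (-5)*x^2 + (0)*x + (8): Δ = 2272. Since Δ is not a rational square, the Galois group is not contained in A_3; it must be the full S_3 (irreducibility of the cubic rules out anything smaller).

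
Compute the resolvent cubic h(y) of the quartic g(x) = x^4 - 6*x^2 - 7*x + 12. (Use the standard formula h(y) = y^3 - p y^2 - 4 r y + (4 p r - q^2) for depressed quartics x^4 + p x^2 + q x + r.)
h(y) = y^3 + 6*y^2 - 48*y - 337

Identify coefficients: p = -6, q = -7, r = 12.
Plug into h(y) = y^3 - p y^2 - 4 r y + (4 p r - q^2):
  h(y) = y^3 - (-6) y^2 - 4*(12) y + (4*(-6)*(12) - (-7)^2)
       = y^3 + (6) y^2 + (-48) y + (-337).
Simplifying: h(y) = y^3 + 6*y^2 - 48*y - 337.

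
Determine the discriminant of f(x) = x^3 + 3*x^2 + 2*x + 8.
Δ = -1724

For x^3 + a x^2 + b x + c the discriminant is Δ = 18 a b c - 4 a^3 c + a^2 b^2 - 4 b^3 - 27 c^2.
Plug a = 3, b = 2, c = 8:
  18*(3)*(2)*(8) - 4*(3)^3*(8) + (3)^2*(2)^2 - 4*(2)^3 - 27*(8)^2
  = 864 + (-864) + 36 + (-32) + (-1728)
  = -1724.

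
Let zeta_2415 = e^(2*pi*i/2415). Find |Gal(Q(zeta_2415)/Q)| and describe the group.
|Gal(Q(zeta_2415)/Q)| = phi(2415) = 1056; group ≅ (Z/2415Z)^* ≅ Z/2Z × Z/4Z × Z/6Z × Z/22Z

The n-th cyclotomic polynomial Φ_2415(x) is the minimal polynomial of zeta_2415 over Q and has degree phi(2415) = 1056. So Q(zeta_2415) is a degree-1056 Galois extension with Galois group (Z/2415Z)^*. By CRT, (Z/2415Z)^* ≅ (Z/3Z)^* × (Z/5Z)^* × (Z/7Z)^* × (Z/23Z)^*. Each prime-power unit group is (Z/3Z)^* ≅ Z/2Z; (Z/5Z)^* ≅ Z/4Z; (Z/7Z)^* ≅ Z/6Z; (Z/23Z)^* ≅ Z/22Z. Hence Gal(Q(zeta_2415)/Q) ≅ Z/2Z × Z/4Z × Z/6Z × Z/22Z.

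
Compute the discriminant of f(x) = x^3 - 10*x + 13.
Δ = -563

For a depressed cubic x^3 + p x + q the discriminant is Δ = -4 p^3 - 27 q^2 = -4*(-10)^3 - 27*(13)^2 = 4000 - 4563 = -563.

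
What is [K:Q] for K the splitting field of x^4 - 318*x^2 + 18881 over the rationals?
[K:Q] = 4

f factors as (x^2 - 239)(x^2 - 79); the splitting field is K = Q(sqrt(239), sqrt(79)). Since 239, 79, and 18881 are all non-squares in Q, the three subfields Q(sqrt(239)), Q(sqrt(79)), Q(sqrt(18881)) are distinct degree-2 extensions, so [K:Q] = 4 (Klein four Galois group).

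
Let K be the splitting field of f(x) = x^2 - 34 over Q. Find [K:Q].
[K:Q] = 2

The polynomial x^2 - 34 is irreducible over Q since 34 is not a perfect square. Its splitting field is Q(sqrt(34)), which has degree 2 over Q.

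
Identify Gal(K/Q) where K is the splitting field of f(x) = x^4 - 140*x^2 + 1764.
Gal(K/Q) = Z/2Z (cyclic of order 2)

f factors as (x^2 - 14)(x^2 - 126), so the splitting field is K = Q(sqrt(14), sqrt(126)). The squarefree part of 14 is 14 and the squarefree part of 126 is also 14, so sqrt(14) and sqrt(126) are both rational multiples of sqrt(14). Hence Q(sqrt(14)) = Q(sqrt(126)) = Q(sqrt(14)), and the splitting field collapses to a single degree-2 extension with Galois group Z/2Z.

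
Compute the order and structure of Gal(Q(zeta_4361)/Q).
|Gal(Q(zeta_4361)/Q)| = phi(4361) = 3696; group ≅ (Z/4361Z)^* ≅ Z/42Z × Z/88Z

The n-th cyclotomic polynomial Φ_4361(x) is the minimal polynomial of zeta_4361 over Q and has degree phi(4361) = 3696. So Q(zeta_4361) is a degree-3696 Galois extension with Galois group (Z/4361Z)^*. By CRT, (Z/4361Z)^* ≅ (Z/49Z)^* × (Z/89Z)^*. Each prime-power unit group is (Z/49Z)^* ≅ Z/42Z; (Z/89Z)^* ≅ Z/88Z. Hence Gal(Q(zeta_4361)/Q) ≅ Z/42Z × Z/88Z.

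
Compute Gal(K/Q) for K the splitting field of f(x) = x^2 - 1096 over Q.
Gal(K/Q) = Z/2Z (cyclic of order 2)

x^2 - 1096 is irreducible over Q since 1096 is not a rational square. The splitting field Q(sqrt(1096)) has degree 2 over Q, and its unique nontrivial automorphism is sqrt(1096) ↦ -sqrt(1096). Hence Gal(Q(sqrt(1096))/Q) = Z/2Z.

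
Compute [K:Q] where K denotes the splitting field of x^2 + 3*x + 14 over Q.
[K:Q] = 2

The discriminant of x^2 + (3)*x + (14) is b^2 - 4c = 9 - (56) = -47. Since -47 is not a perfect square in Q, the polynomial is irreducible over Q. Its two roots generate a degree-2 extension, so [K:Q] = 2.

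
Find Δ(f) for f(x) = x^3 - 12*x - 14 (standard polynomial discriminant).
Δ = 1620

For a depressed cubic x^3 + p x + q the discriminant is Δ = -4 p^3 - 27 q^2 = -4*(-12)^3 - 27*(-14)^2 = 6912 - 5292 = 1620.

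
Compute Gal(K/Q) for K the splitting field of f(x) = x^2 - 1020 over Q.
Gal(K/Q) = Z/2Z (cyclic of order 2)

x^2 - 1020 is irreducible over Q since 1020 is not a rational square. The splitting field Q(sqrt(1020)) has degree 2 over Q, and its unique nontrivial automorphism is sqrt(1020) ↦ -sqrt(1020). Hence Gal(Q(sqrt(1020))/Q) = Z/2Z.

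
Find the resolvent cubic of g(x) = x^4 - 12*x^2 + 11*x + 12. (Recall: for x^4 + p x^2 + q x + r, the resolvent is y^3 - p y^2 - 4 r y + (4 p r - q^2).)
h(y) = y^3 + 12*y^2 - 48*y - 697

Identify coefficients: p = -12, q = 11, r = 12.
Plug into h(y) = y^3 - p y^2 - 4 r y + (4 p r - q^2):
  h(y) = y^3 - (-12) y^2 - 4*(12) y + (4*(-12)*(12) - (11)^2)
       = y^3 + (12) y^2 + (-48) y + (-697).
Simplifying: h(y) = y^3 + 12*y^2 - 48*y - 697.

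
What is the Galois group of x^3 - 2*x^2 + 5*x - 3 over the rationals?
Gal(K/Q) = S_3 (symmetric group of order 6)

Compute the discriminant of x^3 + (-2)*x^2 + (5)*x + (-3): Δ = -199. Since Δ is not a rational square, the Galois group is not contained in A_3; it must be the full S_3 (irreducibility of the cubic rules out anything smaller).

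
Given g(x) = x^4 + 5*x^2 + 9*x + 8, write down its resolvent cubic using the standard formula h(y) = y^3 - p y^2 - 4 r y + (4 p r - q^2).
h(y) = y^3 - 5*y^2 - 32*y + 79

Identify coefficients: p = 5, q = 9, r = 8.
Plug into h(y) = y^3 - p y^2 - 4 r y + (4 p r - q^2):
  h(y) = y^3 - (5) y^2 - 4*(8) y + (4*(5)*(8) - (9)^2)
       = y^3 + (-5) y^2 + (-32) y + (79).
Simplifying: h(y) = y^3 - 5*y^2 - 32*y + 79.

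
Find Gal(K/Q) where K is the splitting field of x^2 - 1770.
Gal(K/Q) = Z/2Z (cyclic of order 2)

x^2 - 1770 is irreducible over Q since 1770 is not a rational square. The splitting field Q(sqrt(1770)) has degree 2 over Q, and its unique nontrivial automorphism is sqrt(1770) ↦ -sqrt(1770). Hence Gal(Q(sqrt(1770))/Q) = Z/2Z.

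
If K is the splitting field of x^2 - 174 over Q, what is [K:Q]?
[K:Q] = 2

The polynomial x^2 - 174 is irreducible over Q since 174 is not a perfect square. Its splitting field is Q(sqrt(174)), which has degree 2 over Q.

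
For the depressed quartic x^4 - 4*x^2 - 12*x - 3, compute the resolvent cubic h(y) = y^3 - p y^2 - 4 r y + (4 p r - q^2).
h(y) = y^3 + 4*y^2 + 12*y - 96

Identify coefficients: p = -4, q = -12, r = -3.
Plug into h(y) = y^3 - p y^2 - 4 r y + (4 p r - q^2):
  h(y) = y^3 - (-4) y^2 - 4*(-3) y + (4*(-4)*(-3) - (-12)^2)
       = y^3 + (4) y^2 + (12) y + (-96).
Simplifying: h(y) = y^3 + 4*y^2 + 12*y - 96.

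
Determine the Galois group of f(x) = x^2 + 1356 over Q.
Gal(K/Q) = Z/2Z (cyclic of order 2)

x^2 + 1356 is irreducible over Q since -1356 is not a rational square. The splitting field Q(sqrt(-1356)) has degree 2 over Q, and its unique nontrivial automorphism is sqrt(-1356) ↦ -sqrt(-1356). Hence Gal(Q(sqrt(-1356))/Q) = Z/2Z.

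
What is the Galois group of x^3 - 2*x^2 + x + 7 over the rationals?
Gal(K/Q) = S_3 (symmetric group of order 6)

Compute the discriminant of x^3 + (-2)*x^2 + (1)*x + (7): Δ = -1351. Since Δ is not a rational square, the Galois group is not contained in A_3; it must be the full S_3 (irreducibility of the cubic rules out anything smaller).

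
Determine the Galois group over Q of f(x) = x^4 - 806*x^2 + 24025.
Gal(K/Q) = Z/2Z (cyclic of order 2)

f factors as (x^2 - 775)(x^2 - 31), so the splitting field is K = Q(sqrt(775), sqrt(31)). The squarefree part of 775 is 31 and the squarefree part of 31 is also 31, so sqrt(775) and sqrt(31) are both rational multiples of sqrt(31). Hence Q(sqrt(775)) = Q(sqrt(31)) = Q(sqrt(31)), and the splitting field collapses to a single degree-2 extension with Galois group Z/2Z.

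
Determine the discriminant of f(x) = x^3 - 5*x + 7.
Δ = -823

For a depressed cubic x^3 + p x + q the discriminant is Δ = -4 p^3 - 27 q^2 = -4*(-5)^3 - 27*(7)^2 = 500 - 1323 = -823.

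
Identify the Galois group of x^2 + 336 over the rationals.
Gal(K/Q) = Z/2Z (cyclic of order 2)

x^2 + 336 is irreducible over Q since -336 is not a rational square. The splitting field Q(sqrt(-336)) has degree 2 over Q, and its unique nontrivial automorphism is sqrt(-336) ↦ -sqrt(-336). Hence Gal(Q(sqrt(-336))/Q) = Z/2Z.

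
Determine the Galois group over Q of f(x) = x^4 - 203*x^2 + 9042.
Gal(K/Q) = V_4 (Klein four-group, Z/2Z × Z/2Z)

f factors as (x^2 - 66)(x^2 - 137), so the splitting field is K = Q(sqrt(66), sqrt(137)). The elements 66, 137, 9042 are all non-squares in Q, so sqrt(66) and sqrt(137) generate independent quadratic extensions. Thus [K:Q] = 4 and Gal(K/Q) is generated by the two order-2 automorphisms sqrt(66) ↦ -sqrt(66) and sqrt(137) ↦ -sqrt(137), giving V_4.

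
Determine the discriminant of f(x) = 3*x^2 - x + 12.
Δ = -143

For a quadratic a x^2 + b x + c the discriminant is Δ = b^2 - 4ac = (-1)^2 - 4*(3)*(12) = 1 - (144) = -143.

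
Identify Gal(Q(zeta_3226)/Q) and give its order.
|Gal(Q(zeta_3226)/Q)| = phi(3226) = 1612; group ≅ (Z/3226Z)^* ≅ Z/1612Z

The n-th cyclotomic polynomial Φ_3226(x) is the minimal polynomial of zeta_3226 over Q and has degree phi(3226) = 1612. So Q(zeta_3226) is a degree-1612 Galois extension with Galois group (Z/3226Z)^*. By CRT, (Z/3226Z)^* ≅ (Z/2Z)^* × (Z/1613Z)^*. Each prime-power unit group is (Z/2Z)^* ≅ trivial group (order 1); (Z/1613Z)^* ≅ Z/1612Z. Hence Gal(Q(zeta_3226)/Q) ≅ Z/1612Z.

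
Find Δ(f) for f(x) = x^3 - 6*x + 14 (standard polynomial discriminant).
Δ = -4428

For a depressed cubic x^3 + p x + q the discriminant is Δ = -4 p^3 - 27 q^2 = -4*(-6)^3 - 27*(14)^2 = 864 - 5292 = -4428.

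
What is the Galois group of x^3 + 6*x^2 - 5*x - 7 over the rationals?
Gal(K/Q) = S_3 (symmetric group of order 6)

Compute the discriminant of x^3 + (6)*x^2 + (-5)*x + (-7): Δ = 9905. Since Δ is not a rational square, the Galois group is not contained in A_3; it must be the full S_3 (irreducibility of the cubic rules out anything smaller).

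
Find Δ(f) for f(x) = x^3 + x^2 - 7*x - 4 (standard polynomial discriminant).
Δ = 1509

For x^3 + a x^2 + b x + c the discriminant is Δ = 18 a b c - 4 a^3 c + a^2 b^2 - 4 b^3 - 27 c^2.
Plug a = 1, b = -7, c = -4:
  18*(1)*(-7)*(-4) - 4*(1)^3*(-4) + (1)^2*(-7)^2 - 4*(-7)^3 - 27*(-4)^2
  = 504 + (16) + 49 + (1372) + (-432)
  = 1509.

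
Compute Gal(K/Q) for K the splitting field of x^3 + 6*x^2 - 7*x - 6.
Gal(K/Q) = S_3 (symmetric group of order 6)

Compute the discriminant of x^3 + (6)*x^2 + (-7)*x + (-6): Δ = 11884. Since Δ is not a rational square, the Galois group is not contained in A_3; it must be the full S_3 (irreducibility of the cubic rules out anything smaller).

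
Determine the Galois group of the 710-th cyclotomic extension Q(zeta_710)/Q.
|Gal(Q(zeta_710)/Q)| = phi(710) = 280; group ≅ (Z/710Z)^* ≅ Z/4Z × Z/70Z

The n-th cyclotomic polynomial Φ_710(x) is the minimal polynomial of zeta_710 over Q and has degree phi(710) = 280. So Q(zeta_710) is a degree-280 Galois extension with Galois group (Z/710Z)^*. By CRT, (Z/710Z)^* ≅ (Z/2Z)^* × (Z/5Z)^* × (Z/71Z)^*. Each prime-power unit group is (Z/2Z)^* ≅ trivial group (order 1); (Z/5Z)^* ≅ Z/4Z; (Z/71Z)^* ≅ Z/70Z. Hence Gal(Q(zeta_710)/Q) ≅ Z/4Z × Z/70Z.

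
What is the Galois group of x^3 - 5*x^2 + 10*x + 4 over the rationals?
Gal(K/Q) = S_3 (symmetric group of order 6)

Compute the discriminant of x^3 + (-5)*x^2 + (10)*x + (4): Δ = -3532. Since Δ is not a rational square, the Galois group is not contained in A_3; it must be the full S_3 (irreducibility of the cubic rules out anything smaller).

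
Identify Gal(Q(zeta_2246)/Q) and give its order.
|Gal(Q(zeta_2246)/Q)| = phi(2246) = 1122; group ≅ (Z/2246Z)^* ≅ Z/1122Z

The n-th cyclotomic polynomial Φ_2246(x) is the minimal polynomial of zeta_2246 over Q and has degree phi(2246) = 1122. So Q(zeta_2246) is a degree-1122 Galois extension with Galois group (Z/2246Z)^*. By CRT, (Z/2246Z)^* ≅ (Z/2Z)^* × (Z/1123Z)^*. Each prime-power unit group is (Z/2Z)^* ≅ trivial group (order 1); (Z/1123Z)^* ≅ Z/1122Z. Hence Gal(Q(zeta_2246)/Q) ≅ Z/1122Z.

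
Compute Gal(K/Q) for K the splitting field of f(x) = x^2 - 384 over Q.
Gal(K/Q) = Z/2Z (cyclic of order 2)

x^2 - 384 is irreducible over Q since 384 is not a rational square. The splitting field Q(sqrt(384)) has degree 2 over Q, and its unique nontrivial automorphism is sqrt(384) ↦ -sqrt(384). Hence Gal(Q(sqrt(384))/Q) = Z/2Z.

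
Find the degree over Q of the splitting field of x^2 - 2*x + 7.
[K:Q] = 2

The discriminant of x^2 + (-2)*x + (7) is b^2 - 4c = 4 - (28) = -24. Since -24 is not a perfect square in Q, the polynomial is irreducible over Q. Its two roots generate a degree-2 extension, so [K:Q] = 2.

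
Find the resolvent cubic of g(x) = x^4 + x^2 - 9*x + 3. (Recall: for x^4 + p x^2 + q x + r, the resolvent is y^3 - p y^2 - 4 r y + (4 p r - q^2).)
h(y) = y^3 - y^2 - 12*y - 69

Identify coefficients: p = 1, q = -9, r = 3.
Plug into h(y) = y^3 - p y^2 - 4 r y + (4 p r - q^2):
  h(y) = y^3 - (1) y^2 - 4*(3) y + (4*(1)*(3) - (-9)^2)
       = y^3 + (-1) y^2 + (-12) y + (-69).
Simplifying: h(y) = y^3 - y^2 - 12*y - 69.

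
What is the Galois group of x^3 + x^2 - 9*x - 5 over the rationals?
Gal(K/Q) = S_3 (symmetric group of order 6)

Compute the discriminant of x^3 + (1)*x^2 + (-9)*x + (-5): Δ = 3152. Since Δ is not a rational square, the Galois group is not contained in A_3; it must be the full S_3 (irreducibility of the cubic rules out anything smaller).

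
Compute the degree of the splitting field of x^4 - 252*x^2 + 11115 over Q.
[K:Q] = 4

f factors as (x^2 - 195)(x^2 - 57); the splitting field is K = Q(sqrt(195), sqrt(57)). Since 195, 57, and 11115 are all non-squares in Q, the three subfields Q(sqrt(195)), Q(sqrt(57)), Q(sqrt(11115)) are distinct degree-2 extensions, so [K:Q] = 4 (Klein four Galois group).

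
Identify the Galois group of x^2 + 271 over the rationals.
Gal(K/Q) = Z/2Z (cyclic of order 2)

x^2 + 271 is irreducible over Q since -271 is not a rational square. The splitting field Q(sqrt(-271)) has degree 2 over Q, and its unique nontrivial automorphism is sqrt(-271) ↦ -sqrt(-271). Hence Gal(Q(sqrt(-271))/Q) = Z/2Z.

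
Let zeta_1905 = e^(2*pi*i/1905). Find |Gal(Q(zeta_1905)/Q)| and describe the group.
|Gal(Q(zeta_1905)/Q)| = phi(1905) = 1008; group ≅ (Z/1905Z)^* ≅ Z/2Z × Z/4Z × Z/126Z

The n-th cyclotomic polynomial Φ_1905(x) is the minimal polynomial of zeta_1905 over Q and has degree phi(1905) = 1008. So Q(zeta_1905) is a degree-1008 Galois extension with Galois group (Z/1905Z)^*. By CRT, (Z/1905Z)^* ≅ (Z/3Z)^* × (Z/5Z)^* × (Z/127Z)^*. Each prime-power unit group is (Z/3Z)^* ≅ Z/2Z; (Z/5Z)^* ≅ Z/4Z; (Z/127Z)^* ≅ Z/126Z. Hence Gal(Q(zeta_1905)/Q) ≅ Z/2Z × Z/4Z × Z/126Z.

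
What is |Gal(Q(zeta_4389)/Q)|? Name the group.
|Gal(Q(zeta_4389)/Q)| = phi(4389) = 2160; group ≅ (Z/4389Z)^* ≅ Z/2Z × Z/6Z × Z/10Z × Z/18Z

The n-th cyclotomic polynomial Φ_4389(x) is the minimal polynomial of zeta_4389 over Q and has degree phi(4389) = 2160. So Q(zeta_4389) is a degree-2160 Galois extension with Galois group (Z/4389Z)^*. By CRT, (Z/4389Z)^* ≅ (Z/3Z)^* × (Z/7Z)^* × (Z/11Z)^* × (Z/19Z)^*. Each prime-power unit group is (Z/3Z)^* ≅ Z/2Z; (Z/7Z)^* ≅ Z/6Z; (Z/11Z)^* ≅ Z/10Z; (Z/19Z)^* ≅ Z/18Z. Hence Gal(Q(zeta_4389)/Q) ≅ Z/2Z × Z/6Z × Z/10Z × Z/18Z.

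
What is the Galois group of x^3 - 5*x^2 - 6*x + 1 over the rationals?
Gal(K/Q) = S_3 (symmetric group of order 6)

Compute the discriminant of x^3 + (-5)*x^2 + (-6)*x + (1): Δ = 2777. Since Δ is not a rational square, the Galois group is not contained in A_3; it must be the full S_3 (irreducibility of the cubic rules out anything smaller).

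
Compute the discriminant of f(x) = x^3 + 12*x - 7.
Δ = -8235

For a depressed cubic x^3 + p x + q the discriminant is Δ = -4 p^3 - 27 q^2 = -4*(12)^3 - 27*(-7)^2 = -6912 - 1323 = -8235.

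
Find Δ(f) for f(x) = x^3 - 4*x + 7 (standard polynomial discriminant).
Δ = -1067

For a depressed cubic x^3 + p x + q the discriminant is Δ = -4 p^3 - 27 q^2 = -4*(-4)^3 - 27*(7)^2 = 256 - 1323 = -1067.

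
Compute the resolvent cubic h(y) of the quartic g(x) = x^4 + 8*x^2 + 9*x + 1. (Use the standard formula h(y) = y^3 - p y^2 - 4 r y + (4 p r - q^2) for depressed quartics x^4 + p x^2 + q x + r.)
h(y) = y^3 - 8*y^2 - 4*y - 49

Identify coefficients: p = 8, q = 9, r = 1.
Plug into h(y) = y^3 - p y^2 - 4 r y + (4 p r - q^2):
  h(y) = y^3 - (8) y^2 - 4*(1) y + (4*(8)*(1) - (9)^2)
       = y^3 + (-8) y^2 + (-4) y + (-49).
Simplifying: h(y) = y^3 - 8*y^2 - 4*y - 49.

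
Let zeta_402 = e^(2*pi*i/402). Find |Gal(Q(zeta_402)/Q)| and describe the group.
|Gal(Q(zeta_402)/Q)| = phi(402) = 132; group ≅ (Z/402Z)^* ≅ Z/2Z × Z/66Z

The n-th cyclotomic polynomial Φ_402(x) is the minimal polynomial of zeta_402 over Q and has degree phi(402) = 132. So Q(zeta_402) is a degree-132 Galois extension with Galois group (Z/402Z)^*. By CRT, (Z/402Z)^* ≅ (Z/2Z)^* × (Z/3Z)^* × (Z/67Z)^*. Each prime-power unit group is (Z/2Z)^* ≅ trivial group (order 1); (Z/3Z)^* ≅ Z/2Z; (Z/67Z)^* ≅ Z/66Z. Hence Gal(Q(zeta_402)/Q) ≅ Z/2Z × Z/66Z.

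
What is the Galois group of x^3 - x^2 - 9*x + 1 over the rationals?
Gal(K/Q) = A_3 (cyclic of order 3)

Compute the discriminant of x^3 + (-1)*x^2 + (-9)*x + (1): Δ = 3136. Since Δ is a perfect square (Δ = 56^2), the Galois group is contained in A_3. Irreducibility forces the group to be transitive on three roots, so Gal = A_3.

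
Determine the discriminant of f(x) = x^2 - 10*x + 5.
Δ = 80

For a quadratic a x^2 + b x + c the discriminant is Δ = b^2 - 4ac = (-10)^2 - 4*(1)*(5) = 100 - (20) = 80.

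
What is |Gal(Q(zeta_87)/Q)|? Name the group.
|Gal(Q(zeta_87)/Q)| = phi(87) = 56; group ≅ (Z/87Z)^* ≅ Z/2Z × Z/28Z

The n-th cyclotomic polynomial Φ_87(x) is the minimal polynomial of zeta_87 over Q and has degree phi(87) = 56. So Q(zeta_87) is a degree-56 Galois extension with Galois group (Z/87Z)^*. By CRT, (Z/87Z)^* ≅ (Z/3Z)^* × (Z/29Z)^*. Each prime-power unit group is (Z/3Z)^* ≅ Z/2Z; (Z/29Z)^* ≅ Z/28Z. Hence Gal(Q(zeta_87)/Q) ≅ Z/2Z × Z/28Z.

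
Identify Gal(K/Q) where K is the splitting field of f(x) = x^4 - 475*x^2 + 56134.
Gal(K/Q) = V_4 (Klein four-group, Z/2Z × Z/2Z)

f factors as (x^2 - 221)(x^2 - 254), so the splitting field is K = Q(sqrt(221), sqrt(254)). The elements 221, 254, 56134 are all non-squares in Q, so sqrt(221) and sqrt(254) generate independent quadratic extensions. Thus [K:Q] = 4 and Gal(K/Q) is generated by the two order-2 automorphisms sqrt(221) ↦ -sqrt(221) and sqrt(254) ↦ -sqrt(254), giving V_4.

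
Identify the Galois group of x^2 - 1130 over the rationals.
Gal(K/Q) = Z/2Z (cyclic of order 2)

x^2 - 1130 is irreducible over Q since 1130 is not a rational square. The splitting field Q(sqrt(1130)) has degree 2 over Q, and its unique nontrivial automorphism is sqrt(1130) ↦ -sqrt(1130). Hence Gal(Q(sqrt(1130))/Q) = Z/2Z.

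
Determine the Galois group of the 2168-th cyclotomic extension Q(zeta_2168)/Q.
|Gal(Q(zeta_2168)/Q)| = phi(2168) = 1080; group ≅ (Z/2168Z)^* ≅ Z/2Z × Z/2Z × Z/270Z

The n-th cyclotomic polynomial Φ_2168(x) is the minimal polynomial of zeta_2168 over Q and has degree phi(2168) = 1080. So Q(zeta_2168) is a degree-1080 Galois extension with Galois group (Z/2168Z)^*. By CRT, (Z/2168Z)^* ≅ (Z/8Z)^* × (Z/271Z)^*. Each prime-power unit group is (Z/8Z)^* ≅ Z/2Z × Z/2Z; (Z/271Z)^* ≅ Z/270Z. Hence Gal(Q(zeta_2168)/Q) ≅ Z/2Z × Z/2Z × Z/270Z.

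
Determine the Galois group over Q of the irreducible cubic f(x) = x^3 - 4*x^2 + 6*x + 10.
Gal(K/Q) = S_3 (symmetric group of order 6)

Compute the discriminant of x^3 + (-4)*x^2 + (6)*x + (10): Δ = -4748. Since Δ is not a rational square, the Galois group is not contained in A_3; it must be the full S_3 (irreducibility of the cubic rules out anything smaller).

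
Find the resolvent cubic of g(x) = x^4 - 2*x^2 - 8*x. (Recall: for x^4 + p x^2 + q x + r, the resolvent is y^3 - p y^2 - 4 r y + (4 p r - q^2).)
h(y) = y^3 + 2*y^2 - 64

Identify coefficients: p = -2, q = -8, r = 0.
Plug into h(y) = y^3 - p y^2 - 4 r y + (4 p r - q^2):
  h(y) = y^3 - (-2) y^2 - 4*(0) y + (4*(-2)*(0) - (-8)^2)
       = y^3 + (2) y^2 + (0) y + (-64).
Simplifying: h(y) = y^3 + 2*y^2 - 64.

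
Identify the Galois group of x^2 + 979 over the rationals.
Gal(K/Q) = Z/2Z (cyclic of order 2)

x^2 + 979 is irreducible over Q since -979 is not a rational square. The splitting field Q(sqrt(-979)) has degree 2 over Q, and its unique nontrivial automorphism is sqrt(-979) ↦ -sqrt(-979). Hence Gal(Q(sqrt(-979))/Q) = Z/2Z.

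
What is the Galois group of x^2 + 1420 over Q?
Gal(K/Q) = Z/2Z (cyclic of order 2)

x^2 + 1420 is irreducible over Q since -1420 is not a rational square. The splitting field Q(sqrt(-1420)) has degree 2 over Q, and its unique nontrivial automorphism is sqrt(-1420) ↦ -sqrt(-1420). Hence Gal(Q(sqrt(-1420))/Q) = Z/2Z.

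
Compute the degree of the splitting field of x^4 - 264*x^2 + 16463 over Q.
[K:Q] = 4

f factors as (x^2 - 101)(x^2 - 163); the splitting field is K = Q(sqrt(101), sqrt(163)). Since 101, 163, and 16463 are all non-squares in Q, the three subfields Q(sqrt(101)), Q(sqrt(163)), Q(sqrt(16463)) are distinct degree-2 extensions, so [K:Q] = 4 (Klein four Galois group).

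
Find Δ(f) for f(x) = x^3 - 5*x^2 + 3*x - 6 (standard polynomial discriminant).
Δ = -2235

For x^3 + a x^2 + b x + c the discriminant is Δ = 18 a b c - 4 a^3 c + a^2 b^2 - 4 b^3 - 27 c^2.
Plug a = -5, b = 3, c = -6:
  18*(-5)*(3)*(-6) - 4*(-5)^3*(-6) + (-5)^2*(3)^2 - 4*(3)^3 - 27*(-6)^2
  = 1620 + (-3000) + 225 + (-108) + (-972)
  = -2235.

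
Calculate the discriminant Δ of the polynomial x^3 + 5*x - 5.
Δ = -1175

For a depressed cubic x^3 + p x + q the discriminant is Δ = -4 p^3 - 27 q^2 = -4*(5)^3 - 27*(-5)^2 = -500 - 675 = -1175.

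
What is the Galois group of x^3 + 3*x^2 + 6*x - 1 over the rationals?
Gal(K/Q) = S_3 (symmetric group of order 6)

Compute the discriminant of x^3 + (3)*x^2 + (6)*x + (-1): Δ = -783. Since Δ is not a rational square, the Galois group is not contained in A_3; it must be the full S_3 (irreducibility of the cubic rules out anything smaller).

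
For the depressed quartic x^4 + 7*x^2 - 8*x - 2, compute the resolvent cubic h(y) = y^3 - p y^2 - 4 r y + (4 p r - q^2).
h(y) = y^3 - 7*y^2 + 8*y - 120

Identify coefficients: p = 7, q = -8, r = -2.
Plug into h(y) = y^3 - p y^2 - 4 r y + (4 p r - q^2):
  h(y) = y^3 - (7) y^2 - 4*(-2) y + (4*(7)*(-2) - (-8)^2)
       = y^3 + (-7) y^2 + (8) y + (-120).
Simplifying: h(y) = y^3 - 7*y^2 + 8*y - 120.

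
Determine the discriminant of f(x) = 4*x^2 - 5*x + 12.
Δ = -167

For a quadratic a x^2 + b x + c the discriminant is Δ = b^2 - 4ac = (-5)^2 - 4*(4)*(12) = 25 - (192) = -167.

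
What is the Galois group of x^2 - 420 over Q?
Gal(K/Q) = Z/2Z (cyclic of order 2)

x^2 - 420 is irreducible over Q since 420 is not a rational square. The splitting field Q(sqrt(420)) has degree 2 over Q, and its unique nontrivial automorphism is sqrt(420) ↦ -sqrt(420). Hence Gal(Q(sqrt(420))/Q) = Z/2Z.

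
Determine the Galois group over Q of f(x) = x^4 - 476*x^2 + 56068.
Gal(K/Q) = V_4 (Klein four-group, Z/2Z × Z/2Z)

f factors as (x^2 - 214)(x^2 - 262), so the splitting field is K = Q(sqrt(214), sqrt(262)). The elements 214, 262, 56068 are all non-squares in Q, so sqrt(214) and sqrt(262) generate independent quadratic extensions. Thus [K:Q] = 4 and Gal(K/Q) is generated by the two order-2 automorphisms sqrt(214) ↦ -sqrt(214) and sqrt(262) ↦ -sqrt(262), giving V_4.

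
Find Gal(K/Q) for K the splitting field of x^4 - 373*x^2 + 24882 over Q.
Gal(K/Q) = V_4 (Klein four-group, Z/2Z × Z/2Z)

f factors as (x^2 - 87)(x^2 - 286), so the splitting field is K = Q(sqrt(87), sqrt(286)). The elements 87, 286, 24882 are all non-squares in Q, so sqrt(87) and sqrt(286) generate independent quadratic extensions. Thus [K:Q] = 4 and Gal(K/Q) is generated by the two order-2 automorphisms sqrt(87) ↦ -sqrt(87) and sqrt(286) ↦ -sqrt(286), giving V_4.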